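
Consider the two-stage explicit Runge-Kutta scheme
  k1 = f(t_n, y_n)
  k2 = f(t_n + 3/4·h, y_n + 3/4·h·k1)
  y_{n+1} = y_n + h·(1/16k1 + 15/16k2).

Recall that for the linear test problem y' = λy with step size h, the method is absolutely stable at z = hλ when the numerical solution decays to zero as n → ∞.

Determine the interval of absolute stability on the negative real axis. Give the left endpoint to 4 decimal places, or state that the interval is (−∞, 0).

On y'=λy, z=hλ:
  k1=λy_n ⇒ h·k1=z·y_n;  k2=λ(1+3/4z)y_n ⇒ h·k2=z(1+3/4z)y_n
  y_{n+1}/y_n = 1 + 1/16z + 15/16z(1+3/4z) = 1 + z + 45/64z²
  ⇒ R(z) = 1 + z + 45/64z².

Solve |R(x)|<1 on ℝ⁻.
x=-0.64: |R|=0.6480
R=1: x+45/64x²=0 ⇒ x=−64/45=-1.4222; min R=1−1/(4·45/64)=0.6444>−1
Confirm numerically:
  x=-1.357: |R|=0.93777 <1
  x=-0.866: |R|=0.66131 <1
  x=-0.672: |R|=0.64552 <1
  x=-1.989: |R|=1.79265 >1
  x=-1.786: |R|=1.45683 >1
  x=-1.632: |R|=1.24072 >1
Interval (-1.4222, 0).

(-1.4222, 0).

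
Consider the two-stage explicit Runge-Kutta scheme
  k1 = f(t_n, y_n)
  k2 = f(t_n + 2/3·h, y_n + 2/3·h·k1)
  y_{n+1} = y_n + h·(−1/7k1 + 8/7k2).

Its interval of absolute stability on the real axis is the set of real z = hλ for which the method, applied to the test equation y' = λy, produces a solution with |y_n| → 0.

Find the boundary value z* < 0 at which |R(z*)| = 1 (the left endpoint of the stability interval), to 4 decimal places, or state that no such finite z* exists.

z* = -1.3125.

With y'=λy (z=hλ):
  k1=λy_n ⇒ h·k1=z·y_n;  k2=λ(1+2/3z)y_n ⇒ h·k2=z(1+2/3z)y_n
  y_{n+1}/y_n = 1 − 1/7z + 8/7z(1+2/3z) = 1 + z + 16/21z²
  ⇒ R(z) = 1 + z + 16/21z².

Solve |R(x)|<1 on ℝ⁻.
x=-0.42: |R|=0.7144
R=1: x+16/21x²=0 ⇒ x=−21/16=-1.3125; min R=1−1/(4·16/21)=0.6719>−1
Confirm numerically:
  x=-1.250: |R|=0.94048 <1
  x=-0.918: |R|=0.72408 <1
  x=-0.835: |R|=0.69622 <1
  x=-0.813: |R|=0.69060 <1
  x=-1.732: |R|=1.55358 >1
  x=-1.567: |R|=1.30385 >1
  x=-1.342: |R|=1.03016 >1
Interval (-1.3125, 0).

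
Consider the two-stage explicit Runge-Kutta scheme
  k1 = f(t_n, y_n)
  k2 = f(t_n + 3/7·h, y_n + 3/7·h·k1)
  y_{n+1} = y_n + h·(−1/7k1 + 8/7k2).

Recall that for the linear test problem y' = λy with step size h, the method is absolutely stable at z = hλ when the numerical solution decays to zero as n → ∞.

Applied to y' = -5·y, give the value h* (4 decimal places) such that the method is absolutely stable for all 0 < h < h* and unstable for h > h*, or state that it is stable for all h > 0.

Set f=λy, z=hλ:
  k1=λy_n ⇒ h·k1=z·y_n;  k2=λ(1+3/7z)y_n ⇒ h·k2=z(1+3/7z)y_n
  y_{n+1}/y_n = 1 − 1/7z + 8/7z(1+3/7z) = 1 + z + 24/49z²
  Hence R(z) = 1 + z + 24/49z².

Solve |R(x)|<1 on ℝ⁻.
x=-0.63: |R|=0.5644
R=1: x+24/49x²=0 ⇒ x=−49/24=-2.0417; min R=1−1/(4·24/49)=0.4896>−1
Confirm numerically:
  x=-1.587: |R|=0.64658 <1
  x=-1.508: |R|=0.60583 <1
  x=-1.430: |R|=0.57158 <1
  x=-1.038: |R|=0.48973 <1
  x=-2.594: |R|=1.70176 >1
  x=-2.481: |R|=1.53387 >1
  x=-2.312: |R|=1.30613 >1
So |R|<1 on (-2.0417, 0).

(-2.0417,0); λ=-5 ⇒ h* = (49/24)/5 = 0.4083.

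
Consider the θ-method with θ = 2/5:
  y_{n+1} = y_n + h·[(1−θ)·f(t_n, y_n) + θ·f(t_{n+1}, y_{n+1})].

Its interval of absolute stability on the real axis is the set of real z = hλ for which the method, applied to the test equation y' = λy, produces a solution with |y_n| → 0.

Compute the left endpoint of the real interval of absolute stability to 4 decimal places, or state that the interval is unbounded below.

z* = -10.0000.

Test eqn y'=λy, z=hλ:
  y_{n+1} = y_n + z·[3/5·y_n + 2/5·y_{n+1}] ⇒ (1 − 2/5z)y_{n+1} = (1 + 3/5z)y_n
  so R(z) = (1 + 3/5z)/(1 − 2/5z).

Find x<0 with |R(x)|<1.
x=-0.42: |R|=0.6404
R=−1: 1+3/5x = −1+2/5x ⇒ -1/5x=2 ⇒ x=2/(-1/5)=-10.0000
Confirm numerically:
  x=-9.383: |R|=0.97404 <1
  x=-8.806: |R|=0.94720 <1
  x=-5.936: |R|=0.75913 <1
  x=-10.546: |R|=1.02093 >1
  x=-10.098: |R|=1.00389 >1
Interval (-10.0000, 0).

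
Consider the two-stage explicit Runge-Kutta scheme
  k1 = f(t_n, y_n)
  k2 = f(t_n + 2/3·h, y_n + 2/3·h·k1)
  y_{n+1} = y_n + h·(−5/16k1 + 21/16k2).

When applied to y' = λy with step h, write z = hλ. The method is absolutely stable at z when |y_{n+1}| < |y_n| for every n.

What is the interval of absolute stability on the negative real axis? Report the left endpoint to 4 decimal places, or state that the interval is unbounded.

z∈(-1.1429,0).

Set f=λy, z=hλ:
  k1=λy_n ⇒ h·k1=z·y_n;  k2=λ(1+2/3z)y_n ⇒ h·k2=z(1+2/3z)y_n
  y_{n+1}/y_n = 1 − 5/16z + 21/16z(1+2/3z) = 1 + z + 7/8z²
  ⇒ R(z) = 1 + z + 7/8z².

Solve |R(x)|<1 on ℝ⁻.
x=-0.49: |R|=0.7201
R=1: x+7/8x²=0 ⇒ x=−8/7=-1.1429; min R=1−1/(4·7/8)=0.7143>−1
Confirm numerically:
  x=-0.721: |R|=0.73386 <1
  x=-0.658: |R|=0.72084 <1
  x=-0.625: |R|=0.71680 <1
  x=-1.488: |R|=1.44938 >1
  x=-1.345: |R|=1.23790 >1
Interval (-1.1429, 0).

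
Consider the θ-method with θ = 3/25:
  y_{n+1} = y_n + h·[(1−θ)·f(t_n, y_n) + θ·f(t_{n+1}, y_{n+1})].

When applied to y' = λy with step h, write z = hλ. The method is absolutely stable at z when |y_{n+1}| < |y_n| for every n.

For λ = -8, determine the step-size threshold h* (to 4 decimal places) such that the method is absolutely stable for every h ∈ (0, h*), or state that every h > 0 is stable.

With y'=λy (z=hλ):
  y_{n+1} = y_n + z·[22/25·y_n + 3/25·y_{n+1}] ⇒ (1 − 3/25z)y_{n+1} = (1 + 22/25z)y_n
  ⇒ R(z) = (1 + 22/25z)/(1 − 3/25z).

Find x<0 with |R(x)|<1.
x=-0.46: |R|=0.5641
R=−1: 1+22/25x = −1+3/25x ⇒ -19/25x=2 ⇒ x=2/(-19/25)=-2.6316
Confirm numerically:
  x=-2.135: |R|=0.69957 <1
  x=-2.018: |R|=0.62459 <1
  x=-1.802: |R|=0.48162 <1
  x=-1.188: |R|=0.03977 <1
  x=-2.939: |R|=1.17272 >1
  x=-2.938: |R|=1.17218 >1
  x=-2.845: |R|=1.12092 >1
Stable set (-2.6316, 0).

(-2.6316,0); λ=-8 ⇒ h* = (50/19)/8 = 0.3289.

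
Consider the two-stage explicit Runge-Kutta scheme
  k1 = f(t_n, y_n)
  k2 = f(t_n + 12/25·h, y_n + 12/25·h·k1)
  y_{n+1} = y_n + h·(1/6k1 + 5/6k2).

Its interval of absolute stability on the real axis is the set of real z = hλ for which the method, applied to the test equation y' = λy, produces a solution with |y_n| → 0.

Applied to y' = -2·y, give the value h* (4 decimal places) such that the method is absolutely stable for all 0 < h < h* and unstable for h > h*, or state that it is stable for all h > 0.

Set f=λy, z=hλ:
  k1=λy_n ⇒ h·k1=z·y_n;  k2=λ(1+12/25z)y_n ⇒ h·k2=z(1+12/25z)y_n
  y_{n+1}/y_n = 1 + 1/6z + 5/6z(1+12/25z) = 1 + z + 2/5z²
  Hence R(z) = 1 + z + 2/5z².

Find x<0 with |R(x)|<1.
x=-0.57: |R|=0.5600
R=1: x+2/5x²=0 ⇒ x=−5/2=-2.5000; min R=1−1/(4·2/5)=0.3750>−1
Confirm numerically:
  x=-2.173: |R|=0.71577 <1
  x=-2.085: |R|=0.65389 <1
  x=-1.354: |R|=0.37933 <1
  x=-3.077: |R|=1.71017 >1
  x=-2.739: |R|=1.26185 >1
So |R|<1 on (-2.5000, 0).

(-2.5000,0); λ=-2 ⇒ h* = (5/2)/2 = 1.2500.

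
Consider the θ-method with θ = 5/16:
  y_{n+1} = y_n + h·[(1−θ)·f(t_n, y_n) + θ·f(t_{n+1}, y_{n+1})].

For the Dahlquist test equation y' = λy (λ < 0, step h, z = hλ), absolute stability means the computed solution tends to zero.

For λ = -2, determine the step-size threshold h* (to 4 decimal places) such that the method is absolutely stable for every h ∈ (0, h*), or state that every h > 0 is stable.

(-5.3333,0); λ=-2 ⇒ h* = (16/3)/2 = 2.6667.

Set f=λy, z=hλ:
  y_{n+1} = y_n + z·[11/16·y_n + 5/16·y_{n+1}] ⇒ (1 − 5/16z)y_{n+1} = (1 + 11/16z)y_n
  so R(z) = (1 + 11/16z)/(1 − 5/16z).

Solve |R(x)|<1 on ℝ⁻.
x=-0.91: |R|=0.2915
R=−1: 1+11/16x = −1+5/16x ⇒ -3/8x=2 ⇒ x=2/(-3/8)=-5.3333
Confirm numerically:
  x=-4.249: |R|=0.82532 <1
  x=-3.310: |R|=0.62704 <1
  x=-3.242: |R|=0.61043 <1
  x=-5.744: |R|=1.05510 >1
  x=-5.703: |R|=1.04983 >1
Stable set (-5.3333, 0).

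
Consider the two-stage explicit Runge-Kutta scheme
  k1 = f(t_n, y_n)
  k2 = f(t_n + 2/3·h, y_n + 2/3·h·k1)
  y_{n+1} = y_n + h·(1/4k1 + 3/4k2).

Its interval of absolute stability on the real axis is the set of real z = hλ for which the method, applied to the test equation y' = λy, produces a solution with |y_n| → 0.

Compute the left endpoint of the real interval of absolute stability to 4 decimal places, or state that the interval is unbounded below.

On y'=λy, z=hλ:
  k1=λy_n ⇒ h·k1=z·y_n;  k2=λ(1+2/3z)y_n ⇒ h·k2=z(1+2/3z)y_n
  y_{n+1}/y_n = 1 + 1/4z + 3/4z(1+2/3z) = 1 + z + 1/2z²
  R(z) = 1 + z + 1/2z².

Solve |R(x)|<1 on ℝ⁻.
x=-0.44: |R|=0.6568
R=1: x+1/2x²=0 ⇒ x=−2=-2.0000; min R=1−1/(4·1/2)=0.5000>−1
Confirm numerically:
  x=-1.881: |R|=0.88808 <1
  x=-1.596: |R|=0.67761 <1
  x=-1.513: |R|=0.63158 <1
  x=-0.955: |R|=0.50101 <1
  x=-2.501: |R|=1.62650 >1
  x=-2.115: |R|=1.12161 >1
  x=-2.085: |R|=1.08861 >1
Interval (-2.0000, 0).

left endpoint -2.0000.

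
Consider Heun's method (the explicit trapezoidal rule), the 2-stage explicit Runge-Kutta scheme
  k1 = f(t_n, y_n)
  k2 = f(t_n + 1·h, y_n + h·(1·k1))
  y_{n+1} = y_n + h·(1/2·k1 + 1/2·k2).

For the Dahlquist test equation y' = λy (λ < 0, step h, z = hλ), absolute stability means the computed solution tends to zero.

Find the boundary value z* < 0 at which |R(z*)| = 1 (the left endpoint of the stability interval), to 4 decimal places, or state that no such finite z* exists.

Test eqn y'=λy, z=hλ:
  order 2, 2-stage ⇒ R(z)=1+z+z^2/2
  (e.g. R(-1.73)=0.76645, |R|=0.76645)

Need |R(x)|<1, x<0.
x=-1.73: |R|=0.7664
|R(-1.54)|=0.6458 |R(-1.26)|=0.5338 |R(-1.03)|=0.5005
Bisect:
  x_lo=-2.8052 |R|=2.1294  x_hi=-0.1169 |R|=0.8900
  mid=-1.46102 |R|=0.60627 →hi
  mid=-2.13311 |R|=1.14197 →lo
  mid=-1.79707 |R|=0.81766 →hi
  mid=-1.96509 |R|=0.96570 →hi
  mid=-2.04910 |R|=1.05030 →lo
  mid=-2.00709 |R|=1.00712 →lo
  mid=-1.98609 |R|=0.98619 →hi
  mid=-1.99659 |R|=0.99660 →hi
  mid=-2.00184 |R|=1.00184 →lo
  ...
  [-2.00004,-1.99987] ⇒ x*=-2.0000
So |R|<1 on (-2.0000, 0).

z* = -2.0000.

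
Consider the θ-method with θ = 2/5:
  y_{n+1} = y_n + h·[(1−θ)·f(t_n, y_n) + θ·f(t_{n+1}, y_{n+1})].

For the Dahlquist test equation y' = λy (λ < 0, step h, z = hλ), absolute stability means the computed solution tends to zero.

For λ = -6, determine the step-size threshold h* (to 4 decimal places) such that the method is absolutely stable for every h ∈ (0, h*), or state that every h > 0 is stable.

Set f=λy, z=hλ:
  y_{n+1} = y_n + z·[3/5·y_n + 2/5·y_{n+1}] ⇒ (1 − 2/5z)y_{n+1} = (1 + 3/5z)y_n
  ⇒ R(z) = (1 + 3/5z)/(1 − 2/5z).

Solve |R(x)|<1 on ℝ⁻.
x=-1.04: |R|=0.2655
R=−1: 1+3/5x = −1+2/5x ⇒ -1/5x=2 ⇒ x=2/(-1/5)=-10.0000
Confirm numerically:
  x=-9.790: |R|=0.99146 <1
  x=-6.331: |R|=0.79227 <1
  x=-5.404: |R|=0.70926 <1
  x=-4.118: |R|=0.55561 <1
  x=-10.529: |R|=1.02030 >1
  x=-10.059: |R|=1.00235 >1
So |R|<1 on (-10.0000, 0).

(-10.0000,0); λ=-6 ⇒ h* = (10)/6 = 1.6667.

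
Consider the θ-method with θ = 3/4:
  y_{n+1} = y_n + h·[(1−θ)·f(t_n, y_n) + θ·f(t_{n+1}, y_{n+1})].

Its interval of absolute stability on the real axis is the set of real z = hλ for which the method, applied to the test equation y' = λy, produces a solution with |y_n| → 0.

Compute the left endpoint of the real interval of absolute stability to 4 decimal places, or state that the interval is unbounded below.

Set f=λy, z=hλ:
  y_{n+1} = y_n + z·[1/4·y_n + 3/4·y_{n+1}] ⇒ (1 − 3/4z)y_{n+1} = (1 + 1/4z)y_n
  ⇒ R(z) = (1 + 1/4z)/(1 − 3/4z).

Boundary: |R(x)|=1, x<0.
x=-1.37: |R|=0.3243
x=-2: |R|=0.2000
x=-10: |R|=0.1765
x=-100: |R|=0.3158
θ=3/4≥1/2 ⇒ |1+1/4x|<|1−3/4x| ∀x<0 ⇒ unbounded interval.

(−∞, 0) — no finite endpoint.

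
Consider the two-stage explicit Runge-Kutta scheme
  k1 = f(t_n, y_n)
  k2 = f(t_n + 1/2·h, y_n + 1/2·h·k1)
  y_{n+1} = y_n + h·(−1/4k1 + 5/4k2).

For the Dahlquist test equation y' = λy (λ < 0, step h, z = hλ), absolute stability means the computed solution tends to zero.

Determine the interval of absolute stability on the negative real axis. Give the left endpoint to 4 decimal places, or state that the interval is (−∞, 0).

(-1.6000, 0).

Set f=λy, z=hλ:
  k1=λy_n ⇒ h·k1=z·y_n;  k2=λ(1+1/2z)y_n ⇒ h·k2=z(1+1/2z)y_n
  y_{n+1}/y_n = 1 − 1/4z + 5/4z(1+1/2z) = 1 + z + 5/8z²
  R(z) = 1 + z + 5/8z².

Need |R(x)|<1, x<0.
x=-0.92: |R|=0.6090
R=1: x+5/8x²=0 ⇒ x=−8/5=-1.6000; min R=1−1/(4·5/8)=0.6000>−1
Confirm numerically:
  x=-1.081: |R|=0.64935 <1
  x=-0.955: |R|=0.61502 <1
  x=-0.713: |R|=0.60473 <1
  x=-2.144: |R|=1.72896 >1
  x=-2.035: |R|=1.55327 >1
  x=-1.927: |R|=1.39383 >1
So |R|<1 on (-1.6000, 0).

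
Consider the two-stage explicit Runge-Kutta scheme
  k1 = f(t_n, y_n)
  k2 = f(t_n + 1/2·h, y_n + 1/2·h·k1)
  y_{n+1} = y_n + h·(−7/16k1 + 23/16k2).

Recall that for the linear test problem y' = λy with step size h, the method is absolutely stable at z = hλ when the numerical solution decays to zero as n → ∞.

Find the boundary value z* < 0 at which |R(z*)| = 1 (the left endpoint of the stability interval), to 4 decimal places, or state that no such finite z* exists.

With y'=λy (z=hλ):
  k1=λy_n ⇒ h·k1=z·y_n;  k2=λ(1+1/2z)y_n ⇒ h·k2=z(1+1/2z)y_n
  y_{n+1}/y_n = 1 − 7/16z + 23/16z(1+1/2z) = 1 + z + 23/32z²
  Hence R(z) = 1 + z + 23/32z².

Need |R(x)|<1, x<0.
x=-1.07: |R|=0.7529
R=1: x+23/32x²=0 ⇒ x=−32/23=-1.3913; min R=1−1/(4·23/32)=0.6522>−1
Confirm numerically:
  x=-1.085: |R|=0.76113 <1
  x=-1.016: |R|=0.72593 <1
  x=-0.567: |R|=0.66407 <1
  x=-1.787: |R|=1.50823 >1
  x=-1.556: |R|=1.18419 >1
So |R|<1 on (-1.3913, 0).

z* = -1.3913.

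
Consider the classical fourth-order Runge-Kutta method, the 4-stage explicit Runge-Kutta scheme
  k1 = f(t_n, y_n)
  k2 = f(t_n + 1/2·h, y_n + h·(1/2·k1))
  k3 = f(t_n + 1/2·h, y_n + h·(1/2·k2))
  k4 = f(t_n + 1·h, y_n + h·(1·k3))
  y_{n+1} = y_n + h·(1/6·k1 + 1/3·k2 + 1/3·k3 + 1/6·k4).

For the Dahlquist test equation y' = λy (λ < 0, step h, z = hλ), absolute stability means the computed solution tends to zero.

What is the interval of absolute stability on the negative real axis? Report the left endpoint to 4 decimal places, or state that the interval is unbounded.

Set f=λy, z=hλ:
  order 4, 4-stage ⇒ R(z)=1+z+z^2/2+z^3/6+z^4/24
  (e.g. R(-0.85)=0.43065, |R|=0.43065)

Boundary: |R(x)|=1, x<0.
x=-0.85: |R|=0.4306
|R(-2.22)|=0.4327 |R(-1.04)|=0.3621 |R(-0.64)|=0.5281
Bisect:
  x_lo=-3.1649 |R|=1.7403  x_hi=-0.0742 |R|=0.9285
  mid=-1.61956 |R|=0.27058 →hi
  mid=-2.39223 |R|=0.55204 →hi
  mid=-2.77856 |R|=0.98990 →hi
  mid=-2.97173 |R|=1.31945 →lo
  mid=-2.87514 |R|=1.14414 →lo
  mid=-2.82685 |R|=1.06449 →lo
  mid=-2.80271 |R|=1.02657 →lo
  mid=-2.79063 |R|=1.00808 →lo
  mid=-2.78460 |R|=0.99895 →hi
  mid=-2.78762 |R|=1.00351 →lo
  ...
  [-2.78535,-2.78516] ⇒ x*=-2.7853
Stable set (-2.7853, 0).

z∈(-2.7853,0).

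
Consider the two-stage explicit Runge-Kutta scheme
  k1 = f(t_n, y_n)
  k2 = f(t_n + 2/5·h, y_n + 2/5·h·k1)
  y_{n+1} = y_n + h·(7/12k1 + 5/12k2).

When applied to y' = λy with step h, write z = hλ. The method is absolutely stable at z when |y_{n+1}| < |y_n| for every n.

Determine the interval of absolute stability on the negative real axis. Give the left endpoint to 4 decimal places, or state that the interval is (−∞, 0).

Set f=λy, z=hλ:
  k1=λy_n ⇒ h·k1=z·y_n;  k2=λ(1+2/5z)y_n ⇒ h·k2=z(1+2/5z)y_n
  y_{n+1}/y_n = 1 + 7/12z + 5/12z(1+2/5z) = 1 + z + 1/6z²
  Hence R(z) = 1 + z + 1/6z².

Boundary: |R(x)|=1, x<0.
x=-1.16: |R|=0.0643
R=1: x+1/6x²=0 ⇒ x=−6=-6.0000; min R=1−1/(4·1/6)=-0.5000>−1
Confirm numerically:
  x=-5.508: |R|=0.54834 <1
  x=-4.399: |R|=0.17380 <1
  x=-4.326: |R|=0.20695 <1
  x=-3.528: |R|=0.45354 <1
  x=-6.362: |R|=1.38384 >1
  x=-6.279: |R|=1.29197 >1
  x=-6.132: |R|=1.13490 >1
Interval (-6.0000, 0).

(-6.0000, 0).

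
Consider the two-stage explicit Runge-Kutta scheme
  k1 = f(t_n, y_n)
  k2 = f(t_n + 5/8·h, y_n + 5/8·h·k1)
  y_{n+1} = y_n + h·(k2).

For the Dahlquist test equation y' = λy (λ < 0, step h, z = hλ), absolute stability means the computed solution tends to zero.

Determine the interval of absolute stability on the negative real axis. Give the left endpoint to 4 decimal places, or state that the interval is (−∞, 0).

On y'=λy, z=hλ:
  k1=λy_n ⇒ h·k1=z·y_n;  k2=λ(1+5/8z)y_n ⇒ h·k2=z(1+5/8z)y_n
  y_{n+1}/y_n = 1 + z(1+5/8z) = 1 + z + 5/8z²
  ⇒ R(z) = 1 + z + 5/8z².

Find x<0 with |R(x)|<1.
x=-0.39: |R|=0.7051
R=1: x+5/8x²=0 ⇒ x=−8/5=-1.6000; min R=1−1/(4·5/8)=0.6000>−1
Confirm numerically:
  x=-1.305: |R|=0.75939 <1
  x=-1.103: |R|=0.65738 <1
  x=-0.823: |R|=0.60033 <1
  x=-0.752: |R|=0.60144 <1
  x=-2.113: |R|=1.67748 >1
  x=-1.896: |R|=1.35076 >1
So |R|<1 on (-1.6000, 0).

(-1.6000, 0).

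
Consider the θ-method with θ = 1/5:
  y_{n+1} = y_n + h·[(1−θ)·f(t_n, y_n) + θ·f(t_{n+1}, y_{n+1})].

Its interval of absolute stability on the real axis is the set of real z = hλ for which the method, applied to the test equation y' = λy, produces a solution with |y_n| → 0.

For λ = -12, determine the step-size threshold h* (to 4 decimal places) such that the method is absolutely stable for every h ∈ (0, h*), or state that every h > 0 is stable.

Set f=λy, z=hλ:
  y_{n+1} = y_n + z·[4/5·y_n + 1/5·y_{n+1}] ⇒ (1 − 1/5z)y_{n+1} = (1 + 4/5z)y_n
  so R(z) = (1 + 4/5z)/(1 − 1/5z).

Find x<0 with |R(x)|<1.
x=-0.83: |R|=0.2882
R=−1: 1+4/5x = −1+1/5x ⇒ -3/5x=2 ⇒ x=2/(-3/5)=-3.3333
Confirm numerically:
  x=-2.259: |R|=0.55600 <1
  x=-1.663: |R|=0.24794 <1
  x=-1.365: |R|=0.07227 <1
  x=-3.730: |R|=1.13631 >1
  x=-3.632: |R|=1.10380 >1
  x=-3.360: |R|=1.00957 >1
Stable set (-3.3333, 0).

(-3.3333,0); λ=-12 ⇒ h* = (10/3)/12 = 0.2778.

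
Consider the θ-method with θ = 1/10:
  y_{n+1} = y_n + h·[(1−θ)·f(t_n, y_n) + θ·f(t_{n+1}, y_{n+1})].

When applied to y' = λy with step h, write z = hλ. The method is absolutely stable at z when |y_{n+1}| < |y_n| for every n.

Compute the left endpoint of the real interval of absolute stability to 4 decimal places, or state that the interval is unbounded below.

On y'=λy, z=hλ:
  y_{n+1} = y_n + z·[9/10·y_n + 1/10·y_{n+1}] ⇒ (1 − 1/10z)y_{n+1} = (1 + 9/10z)y_n
  ⇒ R(z) = (1 + 9/10z)/(1 − 1/10z).

Solve |R(x)|<1 on ℝ⁻.
x=-0.73: |R|=0.3197
R=−1: 1+9/10x = −1+1/10x ⇒ -4/5x=2 ⇒ x=2/(-4/5)=-2.5000
Confirm numerically:
  x=-2.189: |R|=0.79588 <1
  x=-2.053: |R|=0.70331 <1
  x=-1.072: |R|=0.03179 <1
  x=-2.787: |R|=1.17956 >1
  x=-2.554: |R|=1.03441 >1
Stable set (-2.5000, 0).

z* = -2.5000.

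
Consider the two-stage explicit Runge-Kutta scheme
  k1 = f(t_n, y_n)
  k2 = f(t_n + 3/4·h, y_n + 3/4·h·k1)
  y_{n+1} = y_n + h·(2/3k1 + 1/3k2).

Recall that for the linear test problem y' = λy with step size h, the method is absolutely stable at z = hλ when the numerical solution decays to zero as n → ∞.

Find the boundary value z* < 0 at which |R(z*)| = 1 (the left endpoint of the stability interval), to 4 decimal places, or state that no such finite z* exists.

z* = -4.0000.

On y'=λy, z=hλ:
  k1=λy_n ⇒ h·k1=z·y_n;  k2=λ(1+3/4z)y_n ⇒ h·k2=z(1+3/4z)y_n
  y_{n+1}/y_n = 1 + 2/3z + 1/3z(1+3/4z) = 1 + z + 1/4z²
  R(z) = 1 + z + 1/4z².

Boundary: |R(x)|=1, x<0.
x=-1.56: |R|=0.0484
R=1: x+1/4x²=0 ⇒ x=−4=-4.0000; min R=1−1/(4·1/4)=0.0000>−1
Confirm numerically:
  x=-2.960: |R|=0.23040 <1
  x=-2.892: |R|=0.19892 <1
  x=-2.292: |R|=0.02132 <1
  x=-2.216: |R|=0.01166 <1
  x=-4.269: |R|=1.28709 >1
  x=-4.133: |R|=1.13742 >1
Stable set (-4.0000, 0).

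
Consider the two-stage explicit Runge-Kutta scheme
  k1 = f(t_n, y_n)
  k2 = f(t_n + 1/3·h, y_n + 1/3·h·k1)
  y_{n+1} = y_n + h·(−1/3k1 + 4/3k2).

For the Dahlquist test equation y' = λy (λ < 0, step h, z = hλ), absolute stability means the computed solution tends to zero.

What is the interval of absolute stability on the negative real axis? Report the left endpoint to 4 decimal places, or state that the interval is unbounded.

On y'=λy, z=hλ:
  k1=λy_n ⇒ h·k1=z·y_n;  k2=λ(1+1/3z)y_n ⇒ h·k2=z(1+1/3z)y_n
  y_{n+1}/y_n = 1 − 1/3z + 4/3z(1+1/3z) = 1 + z + 4/9z²
  ⇒ R(z) = 1 + z + 4/9z².

Find x<0 with |R(x)|<1.
x=-1.29: |R|=0.4496
R=1: x+4/9x²=0 ⇒ x=−9/4=-2.2500; min R=1−1/(4·4/9)=0.4375>−1
Confirm numerically:
  x=-1.862: |R|=0.67891 <1
  x=-1.721: |R|=0.59537 <1
  x=-1.541: |R|=0.51441 <1
  x=-1.296: |R|=0.45050 <1
  x=-2.586: |R|=1.38618 >1
  x=-2.390: |R|=1.14871 >1
  x=-2.312: |R|=1.06371 >1
Interval (-2.2500, 0).

z∈(-2.2500,0).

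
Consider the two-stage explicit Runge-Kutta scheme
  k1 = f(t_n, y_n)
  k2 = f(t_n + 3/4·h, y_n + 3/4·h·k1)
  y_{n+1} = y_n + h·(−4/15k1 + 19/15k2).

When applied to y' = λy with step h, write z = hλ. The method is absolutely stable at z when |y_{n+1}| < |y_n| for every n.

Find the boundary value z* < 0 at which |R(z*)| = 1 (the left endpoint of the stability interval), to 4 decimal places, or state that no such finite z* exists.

z* = -1.0526.

On y'=λy, z=hλ:
  k1=λy_n ⇒ h·k1=z·y_n;  k2=λ(1+3/4z)y_n ⇒ h·k2=z(1+3/4z)y_n
  y_{n+1}/y_n = 1 − 4/15z + 19/15z(1+3/4z) = 1 + z + 19/20z²
  R(z) = 1 + z + 19/20z².

Need |R(x)|<1, x<0.
x=-1.63: |R|=1.8941
R=1: x+19/20x²=0 ⇒ x=−20/19=-1.0526; min R=1−1/(4·19/20)=0.7368>−1
Confirm numerically:
  x=-0.964: |R|=0.91883 <1
  x=-0.944: |R|=0.90258 <1
  x=-0.438: |R|=0.74425 <1
  x=-1.536: |R|=1.70533 >1
  x=-1.490: |R|=1.61909 >1
  x=-1.078: |R|=1.02598 >1
Interval (-1.0526, 0).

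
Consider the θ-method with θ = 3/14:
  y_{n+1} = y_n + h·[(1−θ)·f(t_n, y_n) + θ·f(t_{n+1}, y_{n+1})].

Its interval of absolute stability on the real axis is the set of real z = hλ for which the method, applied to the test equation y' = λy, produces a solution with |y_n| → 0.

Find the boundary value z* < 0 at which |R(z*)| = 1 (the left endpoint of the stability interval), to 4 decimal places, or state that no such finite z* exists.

Test eqn y'=λy, z=hλ:
  y_{n+1} = y_n + z·[11/14·y_n + 3/14·y_{n+1}] ⇒ (1 − 3/14z)y_{n+1} = (1 + 11/14z)y_n
  ⇒ R(z) = (1 + 11/14z)/(1 − 3/14z).

Find x<0 with |R(x)|<1.
x=-1.19: |R|=0.0518
R=−1: 1+11/14x = −1+3/14x ⇒ -4/7x=2 ⇒ x=2/(-4/7)=-3.5000
Confirm numerically:
  x=-3.403: |R|=0.96795 <1
  x=-2.457: |R|=0.60956 <1
  x=-1.610: |R|=0.19703 <1
  x=-1.567: |R|=0.17309 <1
  x=-4.018: |R|=1.15905 >1
  x=-3.831: |R|=1.10387 >1
Interval (-3.5000, 0).

left endpoint -3.5000.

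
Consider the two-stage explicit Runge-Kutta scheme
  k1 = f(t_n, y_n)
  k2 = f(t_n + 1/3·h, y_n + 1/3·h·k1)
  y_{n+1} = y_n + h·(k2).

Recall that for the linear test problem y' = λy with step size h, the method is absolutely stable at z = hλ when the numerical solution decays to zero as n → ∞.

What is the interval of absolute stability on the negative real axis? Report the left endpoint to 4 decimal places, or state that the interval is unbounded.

With y'=λy (z=hλ):
  k1=λy_n ⇒ h·k1=z·y_n;  k2=λ(1+1/3z)y_n ⇒ h·k2=z(1+1/3z)y_n
  y_{n+1}/y_n = 1 + z(1+1/3z) = 1 + z + 1/3z²
  so R(z) = 1 + z + 1/3z².

Find x<0 with |R(x)|<1.
x=-1.02: |R|=0.3268
R=1: x+1/3x²=0 ⇒ x=−3=-3.0000; min R=1−1/(4·1/3)=0.2500>−1
Confirm numerically:
  x=-2.726: |R|=0.75103 <1
  x=-2.285: |R|=0.45541 <1
  x=-1.767: |R|=0.27376 <1
  x=-3.297: |R|=1.32640 >1
  x=-3.139: |R|=1.14544 >1
  x=-3.057: |R|=1.05808 >1
Stable set (-3.0000, 0).

(-3.0000, 0).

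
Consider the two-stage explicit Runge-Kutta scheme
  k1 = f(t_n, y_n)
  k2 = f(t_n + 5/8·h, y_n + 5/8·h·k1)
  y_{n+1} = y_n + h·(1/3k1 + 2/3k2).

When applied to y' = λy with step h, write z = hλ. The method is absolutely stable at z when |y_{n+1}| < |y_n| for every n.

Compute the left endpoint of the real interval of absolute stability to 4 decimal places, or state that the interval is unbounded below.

z* = -2.4000.

Test eqn y'=λy, z=hλ:
  k1=λy_n ⇒ h·k1=z·y_n;  k2=λ(1+5/8z)y_n ⇒ h·k2=z(1+5/8z)y_n
  y_{n+1}/y_n = 1 + 1/3z + 2/3z(1+5/8z) = 1 + z + 5/12z²
  so R(z) = 1 + z + 5/12z².

Find x<0 with |R(x)|<1.
x=-1.72: |R|=0.5127
R=1: x+5/12x²=0 ⇒ x=−12/5=-2.4000; min R=1−1/(4·5/12)=0.4000>−1
Confirm numerically:
  x=-2.368: |R|=0.96843 <1
  x=-1.724: |R|=0.51441 <1
  x=-0.980: |R|=0.42017 <1
  x=-2.758: |R|=1.41140 >1
  x=-2.706: |R|=1.34501 >1
So |R|<1 on (-2.4000, 0).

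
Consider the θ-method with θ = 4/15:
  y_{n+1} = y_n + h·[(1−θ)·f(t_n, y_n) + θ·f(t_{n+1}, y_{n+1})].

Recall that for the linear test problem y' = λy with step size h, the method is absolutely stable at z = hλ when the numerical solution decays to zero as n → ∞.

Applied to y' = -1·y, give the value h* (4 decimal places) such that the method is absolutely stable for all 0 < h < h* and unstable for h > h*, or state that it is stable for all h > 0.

(-4.2857,0); λ=-1 ⇒ h* = (30/7)/1 = 4.2857.

With y'=λy (z=hλ):
  y_{n+1} = y_n + z·[11/15·y_n + 4/15·y_{n+1}] ⇒ (1 − 4/15z)y_{n+1} = (1 + 11/15z)y_n
  R(z) = (1 + 11/15z)/(1 − 4/15z).

Boundary: |R(x)|=1, x<0.
x=-1.22: |R|=0.0795
R=−1: 1+11/15x = −1+4/15x ⇒ -7/15x=2 ⇒ x=2/(-7/15)=-4.2857
Confirm numerically:
  x=-3.594: |R|=0.83517 <1
  x=-3.049: |R|=0.68168 <1
  x=-2.803: |R|=0.60404 <1
  x=-4.837: |R|=1.11235 >1
  x=-4.829: |R|=1.11082 >1
Interval (-4.2857, 0).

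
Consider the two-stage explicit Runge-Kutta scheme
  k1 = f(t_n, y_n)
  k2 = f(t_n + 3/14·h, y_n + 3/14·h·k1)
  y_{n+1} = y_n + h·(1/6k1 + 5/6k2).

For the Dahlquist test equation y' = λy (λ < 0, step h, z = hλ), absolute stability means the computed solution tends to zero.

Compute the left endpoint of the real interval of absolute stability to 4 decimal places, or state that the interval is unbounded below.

left endpoint -5.6000.

On y'=λy, z=hλ:
  k1=λy_n ⇒ h·k1=z·y_n;  k2=λ(1+3/14z)y_n ⇒ h·k2=z(1+3/14z)y_n
  y_{n+1}/y_n = 1 + 1/6z + 5/6z(1+3/14z) = 1 + z + 5/28z²
  R(z) = 1 + z + 5/28z².

Boundary: |R(x)|=1, x<0.
x=-0.64: |R|=0.4331
R=1: x+5/28x²=0 ⇒ x=−28/5=-5.6000; min R=1−1/(4·5/28)=-0.4000>−1
Confirm numerically:
  x=-5.406: |R|=0.81272 <1
  x=-3.710: |R|=0.25213 <1
  x=-3.458: |R|=0.32268 <1
  x=-2.861: |R|=0.39934 <1
  x=-6.150: |R|=1.60402 >1
  x=-5.994: |R|=1.42172 >1
  x=-5.794: |R|=1.20072 >1
Interval (-5.6000, 0).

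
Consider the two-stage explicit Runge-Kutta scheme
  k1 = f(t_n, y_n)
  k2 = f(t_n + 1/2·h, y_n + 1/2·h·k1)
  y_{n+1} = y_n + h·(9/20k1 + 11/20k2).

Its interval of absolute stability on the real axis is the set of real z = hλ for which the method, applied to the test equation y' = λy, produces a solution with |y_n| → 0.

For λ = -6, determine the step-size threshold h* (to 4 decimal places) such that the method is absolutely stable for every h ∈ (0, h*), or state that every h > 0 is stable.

(-3.6364,0); λ=-6 ⇒ h* = (40/11)/6 = 0.6061.

Test eqn y'=λy, z=hλ:
  k1=λy_n ⇒ h·k1=z·y_n;  k2=λ(1+1/2z)y_n ⇒ h·k2=z(1+1/2z)y_n
  y_{n+1}/y_n = 1 + 9/20z + 11/20z(1+1/2z) = 1 + z + 11/40z²
  so R(z) = 1 + z + 11/40z².

Need |R(x)|<1, x<0.
x=-0.79: |R|=0.3816
R=1: x+11/40x²=0 ⇒ x=−40/11=-3.6364; min R=1−1/(4·11/40)=0.0909>−1
Confirm numerically:
  x=-3.016: |R|=0.48547 <1
  x=-2.783: |R|=0.34690 <1
  x=-2.567: |R|=0.24511 <1
  x=-2.207: |R|=0.13248 <1
  x=-4.011: |R|=1.41323 >1
  x=-3.958: |R|=1.35009 >1
  x=-3.681: |R|=1.04518 >1
Stable set (-3.6364, 0).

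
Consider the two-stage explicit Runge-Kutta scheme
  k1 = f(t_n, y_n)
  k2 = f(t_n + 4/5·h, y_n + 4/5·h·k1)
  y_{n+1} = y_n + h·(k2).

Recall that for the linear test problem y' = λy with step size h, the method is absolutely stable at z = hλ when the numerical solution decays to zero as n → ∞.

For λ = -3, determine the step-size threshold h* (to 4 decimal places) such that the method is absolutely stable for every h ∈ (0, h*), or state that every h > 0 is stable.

(-1.2500,0); λ=-3 ⇒ h* = (5/4)/3 = 0.4167.

On y'=λy, z=hλ:
  k1=λy_n ⇒ h·k1=z·y_n;  k2=λ(1+4/5z)y_n ⇒ h·k2=z(1+4/5z)y_n
  y_{n+1}/y_n = 1 + z(1+4/5z) = 1 + z + 4/5z²
  so R(z) = 1 + z + 4/5z².

Boundary: |R(x)|=1, x<0.
x=-1.35: |R|=1.1080
R=1: x+4/5x²=0 ⇒ x=−5/4=-1.2500; min R=1−1/(4·4/5)=0.6875>−1
Confirm numerically:
  x=-1.102: |R|=0.86952 <1
  x=-0.812: |R|=0.71548 <1
  x=-0.624: |R|=0.68750 <1
  x=-1.622: |R|=1.48271 >1
  x=-1.515: |R|=1.32118 >1
  x=-1.284: |R|=1.03492 >1
So |R|<1 on (-1.2500, 0).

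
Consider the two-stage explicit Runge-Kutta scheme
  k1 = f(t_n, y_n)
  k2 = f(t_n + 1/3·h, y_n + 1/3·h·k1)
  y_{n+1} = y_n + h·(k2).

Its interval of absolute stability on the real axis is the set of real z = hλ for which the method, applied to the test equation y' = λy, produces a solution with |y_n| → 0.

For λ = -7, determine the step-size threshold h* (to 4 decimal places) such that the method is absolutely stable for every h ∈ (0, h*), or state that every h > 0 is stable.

(-3.0000,0); λ=-7 ⇒ h* = (3)/7 = 0.4286.

Set f=λy, z=hλ:
  k1=λy_n ⇒ h·k1=z·y_n;  k2=λ(1+1/3z)y_n ⇒ h·k2=z(1+1/3z)y_n
  y_{n+1}/y_n = 1 + z(1+1/3z) = 1 + z + 1/3z²
  R(z) = 1 + z + 1/3z².

Boundary: |R(x)|=1, x<0.
x=-0.9: |R|=0.3700
R=1: x+1/3x²=0 ⇒ x=−3=-3.0000; min R=1−1/(4·1/3)=0.2500>−1
Confirm numerically:
  x=-2.345: |R|=0.48801 <1
  x=-2.139: |R|=0.38611 <1
  x=-2.099: |R|=0.36960 <1
  x=-1.840: |R|=0.28853 <1
  x=-3.426: |R|=1.48649 >1
  x=-3.225: |R|=1.24187 >1
  x=-3.196: |R|=1.20881 >1
So |R|<1 on (-3.0000, 0).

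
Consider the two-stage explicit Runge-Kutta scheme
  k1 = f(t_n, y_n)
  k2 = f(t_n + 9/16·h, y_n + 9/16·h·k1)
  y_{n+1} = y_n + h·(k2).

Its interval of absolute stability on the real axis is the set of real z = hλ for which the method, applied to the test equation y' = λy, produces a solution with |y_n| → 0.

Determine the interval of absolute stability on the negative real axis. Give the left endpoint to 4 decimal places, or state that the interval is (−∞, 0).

(-1.7778, 0).

With y'=λy (z=hλ):
  k1=λy_n ⇒ h·k1=z·y_n;  k2=λ(1+9/16z)y_n ⇒ h·k2=z(1+9/16z)y_n
  y_{n+1}/y_n = 1 + z(1+9/16z) = 1 + z + 9/16z²
  ⇒ R(z) = 1 + z + 9/16z².

Boundary: |R(x)|=1, x<0.
x=-0.36: |R|=0.7129
R=1: x+9/16x²=0 ⇒ x=−16/9=-1.7778; min R=1−1/(4·9/16)=0.5556>−1
Confirm numerically:
  x=-0.937: |R|=0.55686 <1
  x=-0.782: |R|=0.56198 <1
  x=-0.734: |R|=0.56905 <1
  x=-2.219: |R|=1.55073 >1
  x=-2.083: |R|=1.35763 >1
  x=-1.817: |R|=1.04009 >1
Stable set (-1.7778, 0).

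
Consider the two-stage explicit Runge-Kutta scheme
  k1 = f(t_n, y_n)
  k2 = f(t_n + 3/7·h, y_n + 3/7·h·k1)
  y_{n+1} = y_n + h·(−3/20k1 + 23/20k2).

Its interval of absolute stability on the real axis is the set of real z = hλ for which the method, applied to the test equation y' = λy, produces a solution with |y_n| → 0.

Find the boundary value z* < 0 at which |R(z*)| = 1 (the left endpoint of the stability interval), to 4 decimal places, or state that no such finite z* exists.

On y'=λy, z=hλ:
  k1=λy_n ⇒ h·k1=z·y_n;  k2=λ(1+3/7z)y_n ⇒ h·k2=z(1+3/7z)y_n
  y_{n+1}/y_n = 1 − 3/20z + 23/20z(1+3/7z) = 1 + z + 69/140z²
  ⇒ R(z) = 1 + z + 69/140z².

Need |R(x)|<1, x<0.
x=-1.43: |R|=0.5778
R=1: x+69/140x²=0 ⇒ x=−140/69=-2.0290; min R=1−1/(4·69/140)=0.4928>−1
Confirm numerically:
  x=-1.918: |R|=0.89509 <1
  x=-1.804: |R|=0.79996 <1
  x=-1.163: |R|=0.50362 <1
  x=-2.528: |R|=1.62174 >1
  x=-2.099: |R|=1.07243 >1
So |R|<1 on (-2.0290, 0).

z* = -2.0290.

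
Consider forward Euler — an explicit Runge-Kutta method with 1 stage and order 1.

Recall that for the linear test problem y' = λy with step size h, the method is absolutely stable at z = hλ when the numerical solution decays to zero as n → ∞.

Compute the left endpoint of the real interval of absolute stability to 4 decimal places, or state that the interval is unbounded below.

z* = -2.0000.

With y'=λy (z=hλ):
  order 1, 1-stage ⇒ R(z)=1+z
  (e.g. R(-1.03)=-0.03000, |R|=0.03000)

Boundary: |R(x)|=1, x<0.
x=-1.03: |R|=0.0300
|R(-2.06)|=1.0600 |R(-1.48)|=0.4800 |R(-0.7)|=0.3000
Bisect:
  x_lo=-2.6066 |R|=1.6066  x_hi=-0.3999 |R|=0.6001
  mid=-1.50326 |R|=0.50326 →hi
  mid=-2.05495 |R|=1.05495 →lo
  mid=-1.77911 |R|=0.77911 →hi
  mid=-1.91703 |R|=0.91703 →hi
  mid=-1.98599 |R|=0.98599 →hi
  mid=-2.02047 |R|=1.02047 →lo
  mid=-2.00323 |R|=1.00323 →lo
  mid=-1.99461 |R|=0.99461 →hi
  mid=-1.99892 |R|=0.99892 →hi
  ...
  [-2.00013,-2.00000] ⇒ x*=-2.0000
Stable set (-2.0000, 0).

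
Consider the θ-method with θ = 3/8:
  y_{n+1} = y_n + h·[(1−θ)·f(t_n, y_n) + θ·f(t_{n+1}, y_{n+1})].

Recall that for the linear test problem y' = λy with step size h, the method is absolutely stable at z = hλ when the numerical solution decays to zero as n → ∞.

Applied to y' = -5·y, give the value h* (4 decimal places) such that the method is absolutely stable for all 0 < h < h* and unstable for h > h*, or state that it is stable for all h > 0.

Test eqn y'=λy, z=hλ:
  y_{n+1} = y_n + z·[5/8·y_n + 3/8·y_{n+1}] ⇒ (1 − 3/8z)y_{n+1} = (1 + 5/8z)y_n
  Hence R(z) = (1 + 5/8z)/(1 − 3/8z).

Find x<0 with |R(x)|<1.
x=-0.98: |R|=0.2834
R=−1: 1+5/8x = −1+3/8x ⇒ -1/4x=2 ⇒ x=2/(-1/4)=-8.0000
Confirm numerically:
  x=-5.460: |R|=0.79163 <1
  x=-4.981: |R|=0.73683 <1
  x=-3.737: |R|=0.55619 <1
  x=-8.123: |R|=1.00760 >1
  x=-8.077: |R|=1.00478 >1
Stable set (-8.0000, 0).

(-8.0000,0); λ=-5 ⇒ h* = (8)/5 = 1.6000.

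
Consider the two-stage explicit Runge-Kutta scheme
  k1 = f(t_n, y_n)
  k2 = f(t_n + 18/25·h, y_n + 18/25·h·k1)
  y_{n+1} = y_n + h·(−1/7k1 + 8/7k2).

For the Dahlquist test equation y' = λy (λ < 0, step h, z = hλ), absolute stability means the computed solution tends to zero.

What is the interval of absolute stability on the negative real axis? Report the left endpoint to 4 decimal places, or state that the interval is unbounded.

(-1.2153, 0).

Set f=λy, z=hλ:
  k1=λy_n ⇒ h·k1=z·y_n;  k2=λ(1+18/25z)y_n ⇒ h·k2=z(1+18/25z)y_n
  y_{n+1}/y_n = 1 − 1/7z + 8/7z(1+18/25z) = 1 + z + 144/175z²
  R(z) = 1 + z + 144/175z².

Solve |R(x)|<1 on ℝ⁻.
x=-1.53: |R|=1.3962
R=1: x+144/175x²=0 ⇒ x=−175/144=-1.2153; min R=1−1/(4·144/175)=0.6962>−1
Confirm numerically:
  x=-0.824: |R|=0.73470 <1
  x=-0.818: |R|=0.73259 <1
  x=-0.779: |R|=0.72034 <1
  x=-0.668: |R|=0.69918 <1
  x=-1.644: |R|=1.57997 >1
  x=-1.519: |R|=1.37963 >1
  x=-1.465: |R|=1.30104 >1
Stable set (-1.2153, 0).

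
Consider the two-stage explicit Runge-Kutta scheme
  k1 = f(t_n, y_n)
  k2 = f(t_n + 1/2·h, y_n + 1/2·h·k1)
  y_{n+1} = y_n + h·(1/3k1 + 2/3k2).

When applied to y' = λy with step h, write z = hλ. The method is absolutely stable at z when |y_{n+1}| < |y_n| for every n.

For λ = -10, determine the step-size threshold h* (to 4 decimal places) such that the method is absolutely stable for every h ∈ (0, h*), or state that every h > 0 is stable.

(-3.0000,0); λ=-10 ⇒ h* = (3)/10 = 0.3000.

Test eqn y'=λy, z=hλ:
  k1=λy_n ⇒ h·k1=z·y_n;  k2=λ(1+1/2z)y_n ⇒ h·k2=z(1+1/2z)y_n
  y_{n+1}/y_n = 1 + 1/3z + 2/3z(1+1/2z) = 1 + z + 1/3z²
  ⇒ R(z) = 1 + z + 1/3z².

Boundary: |R(x)|=1, x<0.
x=-0.9: |R|=0.3700
R=1: x+1/3x²=0 ⇒ x=−3=-3.0000; min R=1−1/(4·1/3)=0.2500>−1
Confirm numerically:
  x=-2.657: |R|=0.69622 <1
  x=-2.563: |R|=0.62666 <1
  x=-2.270: |R|=0.44763 <1
  x=-3.515: |R|=1.60341 >1
  x=-3.475: |R|=1.55021 >1
Stable set (-3.0000, 0).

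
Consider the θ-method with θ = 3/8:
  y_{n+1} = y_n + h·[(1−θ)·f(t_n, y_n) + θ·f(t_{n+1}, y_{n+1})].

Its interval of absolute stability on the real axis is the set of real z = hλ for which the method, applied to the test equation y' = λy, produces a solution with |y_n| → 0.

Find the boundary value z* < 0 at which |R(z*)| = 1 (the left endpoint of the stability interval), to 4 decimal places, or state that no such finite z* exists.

With y'=λy (z=hλ):
  y_{n+1} = y_n + z·[5/8·y_n + 3/8·y_{n+1}] ⇒ (1 − 3/8z)y_{n+1} = (1 + 5/8z)y_n
  Hence R(z) = (1 + 5/8z)/(1 − 3/8z).

Need |R(x)|<1, x<0.
x=-0.75: |R|=0.4146
R=−1: 1+5/8x = −1+3/8x ⇒ -1/4x=2 ⇒ x=2/(-1/4)=-8.0000
Confirm numerically:
  x=-7.466: |R|=0.96487 <1
  x=-6.812: |R|=0.91644 <1
  x=-4.542: |R|=0.68020 <1
  x=-4.029: |R|=0.60462 <1
  x=-8.191: |R|=1.01173 >1
  x=-8.102: |R|=1.00631 >1
Stable set (-8.0000, 0).

left endpoint -8.0000.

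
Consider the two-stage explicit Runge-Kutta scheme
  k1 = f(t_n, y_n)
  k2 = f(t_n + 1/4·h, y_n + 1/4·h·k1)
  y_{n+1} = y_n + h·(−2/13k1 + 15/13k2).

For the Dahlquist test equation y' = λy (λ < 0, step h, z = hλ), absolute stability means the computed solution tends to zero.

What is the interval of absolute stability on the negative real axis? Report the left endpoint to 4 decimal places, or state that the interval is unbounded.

(-3.4667, 0).

On y'=λy, z=hλ:
  k1=λy_n ⇒ h·k1=z·y_n;  k2=λ(1+1/4z)y_n ⇒ h·k2=z(1+1/4z)y_n
  y_{n+1}/y_n = 1 − 2/13z + 15/13z(1+1/4z) = 1 + z + 15/52z²
  R(z) = 1 + z + 15/52z².

Need |R(x)|<1, x<0.
x=-0.32: |R|=0.7095
R=1: x+15/52x²=0 ⇒ x=−52/15=-3.4667; min R=1−1/(4·15/52)=0.1333>−1
Confirm numerically:
  x=-3.440: |R|=0.97354 <1
  x=-2.747: |R|=0.42973 <1
  x=-2.476: |R|=0.29244 <1
  x=-4.048: |R|=1.67882 >1
  x=-3.866: |R|=1.44533 >1
  x=-3.864: |R|=1.44287 >1
Stable set (-3.4667, 0).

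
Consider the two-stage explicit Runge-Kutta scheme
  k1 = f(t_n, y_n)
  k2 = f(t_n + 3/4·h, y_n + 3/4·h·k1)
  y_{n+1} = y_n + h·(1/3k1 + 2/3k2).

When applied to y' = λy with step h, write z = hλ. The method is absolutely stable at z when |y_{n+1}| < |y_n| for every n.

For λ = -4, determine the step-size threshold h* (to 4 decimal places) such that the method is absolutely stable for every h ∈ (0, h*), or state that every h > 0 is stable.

Test eqn y'=λy, z=hλ:
  k1=λy_n ⇒ h·k1=z·y_n;  k2=λ(1+3/4z)y_n ⇒ h·k2=z(1+3/4z)y_n
  y_{n+1}/y_n = 1 + 1/3z + 2/3z(1+3/4z) = 1 + z + 1/2z²
  Hence R(z) = 1 + z + 1/2z².

Need |R(x)|<1, x<0.
x=-1.56: |R|=0.6568
R=1: x+1/2x²=0 ⇒ x=−2=-2.0000; min R=1−1/(4·1/2)=0.5000>−1
Confirm numerically:
  x=-1.889: |R|=0.89516 <1
  x=-1.461: |R|=0.60626 <1
  x=-1.273: |R|=0.53726 <1
  x=-0.981: |R|=0.50018 <1
  x=-2.363: |R|=1.42888 >1
  x=-2.361: |R|=1.42616 >1
Interval (-2.0000, 0).

(-2.0000,0); λ=-4 ⇒ h* = (2)/4 = 0.5000.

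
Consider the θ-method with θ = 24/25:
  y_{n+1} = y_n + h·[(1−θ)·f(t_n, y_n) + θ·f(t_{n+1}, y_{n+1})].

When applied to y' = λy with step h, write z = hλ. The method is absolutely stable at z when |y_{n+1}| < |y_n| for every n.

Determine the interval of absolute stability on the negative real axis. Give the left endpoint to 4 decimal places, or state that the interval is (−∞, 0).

Test eqn y'=λy, z=hλ:
  y_{n+1} = y_n + z·[1/25·y_n + 24/25·y_{n+1}] ⇒ (1 − 24/25z)y_{n+1} = (1 + 1/25z)y_n
  Hence R(z) = (1 + 1/25z)/(1 − 24/25z).

Solve |R(x)|<1 on ℝ⁻.
x=-1.06: |R|=0.4746
x=-2: |R|=0.3151
x=-10: |R|=0.0566
x=-100: |R|=0.0309
θ=24/25≥1/2 ⇒ |1+1/25x|<|1−24/25x| ∀x<0 ⇒ unbounded interval.

unbounded; (−∞, 0).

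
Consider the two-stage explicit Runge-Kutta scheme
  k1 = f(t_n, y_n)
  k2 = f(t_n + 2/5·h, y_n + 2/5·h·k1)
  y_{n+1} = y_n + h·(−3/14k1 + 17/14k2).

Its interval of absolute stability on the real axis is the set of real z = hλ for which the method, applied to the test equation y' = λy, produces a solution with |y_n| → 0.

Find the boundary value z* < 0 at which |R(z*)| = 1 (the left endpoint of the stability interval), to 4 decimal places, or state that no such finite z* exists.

left endpoint -2.0588.

Set f=λy, z=hλ:
  k1=λy_n ⇒ h·k1=z·y_n;  k2=λ(1+2/5z)y_n ⇒ h·k2=z(1+2/5z)y_n
  y_{n+1}/y_n = 1 − 3/14z + 17/14z(1+2/5z) = 1 + z + 17/35z²
  R(z) = 1 + z + 17/35z².

Boundary: |R(x)|=1, x<0.
x=-0.33: |R|=0.7229
R=1: x+17/35x²=0 ⇒ x=−35/17=-2.0588; min R=1−1/(4·17/35)=0.4853>−1
Confirm numerically:
  x=-1.924: |R|=0.87401 <1
  x=-1.683: |R|=0.69278 <1
  x=-1.139: |R|=0.49113 <1
  x=-0.974: |R|=0.48679 <1
  x=-2.385: |R|=1.37785 >1
  x=-2.303: |R|=1.27314 >1
So |R|<1 on (-2.0588, 0).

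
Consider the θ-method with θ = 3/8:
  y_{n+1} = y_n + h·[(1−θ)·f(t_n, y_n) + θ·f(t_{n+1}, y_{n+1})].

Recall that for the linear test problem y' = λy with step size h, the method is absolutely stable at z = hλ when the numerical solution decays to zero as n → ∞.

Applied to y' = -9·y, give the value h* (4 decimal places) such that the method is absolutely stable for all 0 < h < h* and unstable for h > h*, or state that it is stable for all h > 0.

(-8.0000,0); λ=-9 ⇒ h* = (8)/9 = 0.8889.

Set f=λy, z=hλ:
  y_{n+1} = y_n + z·[5/8·y_n + 3/8·y_{n+1}] ⇒ (1 − 3/8z)y_{n+1} = (1 + 5/8z)y_n
  Hence R(z) = (1 + 5/8z)/(1 − 3/8z).

Find x<0 with |R(x)|<1.
x=-0.56: |R|=0.5372
R=−1: 1+5/8x = −1+3/8x ⇒ -1/4x=2 ⇒ x=2/(-1/4)=-8.0000
Confirm numerically:
  x=-6.974: |R|=0.92905 <1
  x=-6.950: |R|=0.92721 <1
  x=-4.548: |R|=0.68102 <1
  x=-3.451: |R|=0.50428 <1
  x=-8.207: |R|=1.01269 >1
  x=-8.102: |R|=1.00631 >1
Stable set (-8.0000, 0).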